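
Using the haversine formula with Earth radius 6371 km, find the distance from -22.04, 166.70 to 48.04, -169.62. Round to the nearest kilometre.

8143 km

Δλ = -169.62 − 166.70 = -336.32°; wrapped into (−180°, 180°]: 23.68°.
Δφ = 48.04 − -22.04 = 70.08°.
a = sin²(Δφ/2) + cos φ₁ · cos φ₂ · sin²(Δλ/2) = 0.355737.
c = 2·atan2(√a, √(1−a)) = 1.27811 rad → d = 6371·c ≈ 8142.83 km.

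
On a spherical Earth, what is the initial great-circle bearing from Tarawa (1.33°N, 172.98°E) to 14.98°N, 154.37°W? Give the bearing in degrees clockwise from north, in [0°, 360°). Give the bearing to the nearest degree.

65°

Δλ = -154.37 − 172.98 = -327.35°; wrapped into (−180°, 180°]: 32.65°.
θ = atan2( sin Δλ · cos φ₂ , cos φ₁ · sin φ₂ − sin φ₁ · cos φ₂ · cos Δλ )
  = atan2(0.52117, 0.23953) = 65.316° → normalised to [0°, 360°): 65.316°.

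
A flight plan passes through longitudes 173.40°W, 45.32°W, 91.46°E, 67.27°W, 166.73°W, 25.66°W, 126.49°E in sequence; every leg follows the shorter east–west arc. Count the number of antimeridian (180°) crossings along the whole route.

Leg 1: -173.40° → -45.32°, shortest Δλ = 128.08° (east) — does not cross 180°.
Leg 2: -45.32° → +91.46°, shortest Δλ = 136.78° (east) — does not cross 180°.
Leg 3: +91.46° → -67.27°, shortest Δλ = -158.73° (west) — does not cross 180°.
Leg 4: -67.27° → -166.73°, shortest Δλ = -99.46° (west) — does not cross 180°.
Leg 5: -166.73° → -25.66°, shortest Δλ = 141.07° (east) — does not cross 180°.
Leg 6: -25.66° → +126.49°, shortest Δλ = 152.15° (east) — does not cross 180°.
Total crossings: 0.

0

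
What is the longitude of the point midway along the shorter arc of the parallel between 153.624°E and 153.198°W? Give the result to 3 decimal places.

Signed shortest Δλ from +153.624° to -153.198° is +53.178°.
Midpoint longitude = +153.624° + (+53.178°)/2 = +153.624° + 26.589° = +180.213°.
Normalise into (−180°, 180°]: -179.787°.
(The naïve average (+153.624 + -153.198)/2 = 0.213° is on the wrong side of the globe.)

179.787°W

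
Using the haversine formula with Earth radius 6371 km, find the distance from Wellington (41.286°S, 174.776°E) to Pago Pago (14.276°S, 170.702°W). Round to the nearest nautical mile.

1790 nmi

Δλ = -170.702 − 174.776 = -345.478°; wrapped into (−180°, 180°]: 14.522°.
Δφ = -14.276 − -41.286 = 27.010°.
a = sin²(Δφ/2) + cos φ₁ · cos φ₂ · sin²(Δλ/2) = 0.066169.
c = 2·atan2(√a, √(1−a)) = 0.52032 rad → d = 6371·c ≈ 3314.94 km ≈ 1789.92 nmi.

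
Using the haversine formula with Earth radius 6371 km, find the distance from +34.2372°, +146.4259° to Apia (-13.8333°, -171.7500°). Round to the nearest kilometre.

Δλ = -171.7500 − 146.4259 = -318.1759°; wrapped into (−180°, 180°]: 41.8241°.
Δφ = -13.8333 − 34.2372 = -48.0705°.
a = sin²(Δφ/2) + cos φ₁ · cos φ₂ · sin²(Δλ/2) = 0.268163.
c = 2·atan2(√a, √(1−a)) = 1.08866 rad → d = 6371·c ≈ 6935.84 km.

6936 km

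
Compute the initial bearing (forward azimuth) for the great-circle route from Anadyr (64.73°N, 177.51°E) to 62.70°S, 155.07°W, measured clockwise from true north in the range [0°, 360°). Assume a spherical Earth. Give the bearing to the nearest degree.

164°

Δλ = -155.07 − 177.51 = -332.58°; wrapped into (−180°, 180°]: 27.42°.
θ = atan2( sin Δλ · cos φ₂ , cos φ₁ · sin φ₂ − sin φ₁ · cos φ₂ · cos Δλ )
  = atan2(0.21121, -0.74750) = 164.222° → normalised to [0°, 360°): 164.222°.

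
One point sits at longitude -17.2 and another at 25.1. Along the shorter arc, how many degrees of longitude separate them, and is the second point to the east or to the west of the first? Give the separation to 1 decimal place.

42.3° east

Raw difference: 25.1 − -17.2 = 42.3°.
Normalise into (−180°, 180°]: 42.3° stays 42.3°.
Positive ⇒ the second point lies to the east; separation 42.3°.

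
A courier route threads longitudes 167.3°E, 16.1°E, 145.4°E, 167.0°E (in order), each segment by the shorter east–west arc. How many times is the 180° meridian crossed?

0

Leg 1: +167.3° → +16.1°, shortest Δλ = -151.2° (west) — does not cross 180°.
Leg 2: +16.1° → +145.4°, shortest Δλ = 129.3° (east) — does not cross 180°.
Leg 3: +145.4° → +167.0°, shortest Δλ = 21.6° (east) — does not cross 180°.
Total crossings: 0.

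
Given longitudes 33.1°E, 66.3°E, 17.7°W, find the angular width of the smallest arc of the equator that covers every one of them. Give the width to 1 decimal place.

84.0°

Sort the longitudes: -17.7°, +33.1°, +66.3°.
Eastward gaps between consecutive values (wrapping around): 50.8°, 33.2°, 276.0°.
Largest gap = 276.0° ⇒ minimal covering band is its complement: 360° − 276.0° = 84.0°.
Band runs from -17.7° eastward to +66.3°.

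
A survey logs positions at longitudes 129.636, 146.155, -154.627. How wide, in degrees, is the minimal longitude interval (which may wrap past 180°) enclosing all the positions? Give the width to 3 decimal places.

Sort the longitudes: -154.627°, +129.636°, +146.155°.
Eastward gaps between consecutive values (wrapping around): 284.263°, 16.519°, 59.218°.
Largest gap = 284.263° ⇒ minimal covering band is its complement: 360° − 284.263° = 75.737°.
Band runs from +129.636° eastward to -154.627°, crossing the antimeridian.

75.737°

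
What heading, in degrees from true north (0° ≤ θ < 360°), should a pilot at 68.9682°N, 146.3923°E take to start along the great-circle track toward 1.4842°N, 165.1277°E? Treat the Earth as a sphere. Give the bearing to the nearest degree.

Δλ = 165.1277 − 146.3923 = 18.7354°.
θ = atan2( sin Δλ · cos φ₂ , cos φ₁ · sin φ₂ − sin φ₁ · cos φ₂ · cos Δλ )
  = atan2(0.32109, -0.87433) = 159.835° → normalised to [0°, 360°): 159.835°.

160°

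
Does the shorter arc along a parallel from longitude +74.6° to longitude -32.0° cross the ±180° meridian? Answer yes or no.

No

Signed shortest Δλ = ((-32.0 − 74.6 + 180) mod 360) − 180 = -106.6°.
Going west by 106.6° from +74.6° reaches -32.0° without touching 180°.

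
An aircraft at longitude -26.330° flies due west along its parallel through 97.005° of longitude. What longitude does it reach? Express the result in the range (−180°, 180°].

Start at -26.330°; shift −97.005° → -123.335°.
-123.335° already lies in (−180°, 180°].

-123.335°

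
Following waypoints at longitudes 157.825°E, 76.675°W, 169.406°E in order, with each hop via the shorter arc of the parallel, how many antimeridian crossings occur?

2

Leg 1: +157.825° → -76.675°, shortest Δλ = 125.5° (east) — crosses 180°.
Leg 2: -76.675° → +169.406°, shortest Δλ = -113.919° (west) — crosses 180°.
Total crossings: 2.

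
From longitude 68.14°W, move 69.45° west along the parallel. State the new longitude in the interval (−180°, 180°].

Start at -68.14°; shift −69.45° → -137.59°.
-137.59° already lies in (−180°, 180°].

137.59°W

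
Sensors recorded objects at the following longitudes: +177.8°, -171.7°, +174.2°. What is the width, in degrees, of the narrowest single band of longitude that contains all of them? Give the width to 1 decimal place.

Sort the longitudes: -171.7°, +174.2°, +177.8°.
Eastward gaps between consecutive values (wrapping around): 345.9°, 3.6°, 10.5°.
Largest gap = 345.9° ⇒ minimal covering band is its complement: 360° − 345.9° = 14.1°.
Band runs from +174.2° eastward to -171.7°, crossing the antimeridian.

14.1°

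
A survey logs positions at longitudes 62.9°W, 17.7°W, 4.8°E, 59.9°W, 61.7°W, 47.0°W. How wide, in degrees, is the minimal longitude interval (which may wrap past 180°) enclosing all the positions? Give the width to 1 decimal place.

67.7°

Sort the longitudes: -62.9°, -61.7°, -59.9°, -47.0°, -17.7°, +4.8°.
Eastward gaps between consecutive values (wrapping around): 1.2°, 1.8°, 12.9°, 29.3°, 22.5°, 292.3°.
Largest gap = 292.3° ⇒ minimal covering band is its complement: 360° − 292.3° = 67.7°.
Band runs from -62.9° eastward to +4.8°.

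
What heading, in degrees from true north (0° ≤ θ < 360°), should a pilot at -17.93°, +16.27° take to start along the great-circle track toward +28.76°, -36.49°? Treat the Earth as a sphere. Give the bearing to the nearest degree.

312°

Δλ = -36.49 − 16.27 = -52.76°.
θ = atan2( sin Δλ · cos φ₂ , cos φ₁ · sin φ₂ − sin φ₁ · cos φ₂ · cos Δλ )
  = atan2(-0.69790, 0.62109) = -48.333° → normalised to [0°, 360°): 311.667°.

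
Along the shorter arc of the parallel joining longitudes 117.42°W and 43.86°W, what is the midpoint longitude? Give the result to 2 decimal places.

Signed shortest Δλ from -117.42° to -43.86° is +73.56°.
Midpoint longitude = -117.42° + (+73.56°)/2 = -117.42° + 36.78° = -80.64°.

80.64°W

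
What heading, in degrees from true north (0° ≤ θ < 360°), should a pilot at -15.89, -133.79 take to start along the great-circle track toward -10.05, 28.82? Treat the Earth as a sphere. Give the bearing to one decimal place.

Δλ = 28.82 − -133.79 = 162.61°.
θ = atan2( sin Δλ · cos φ₂ , cos φ₁ · sin φ₂ − sin φ₁ · cos φ₂ · cos Δλ )
  = atan2(0.29429, -0.42511) = 145.306° → normalised to [0°, 360°): 145.306°.

145.3°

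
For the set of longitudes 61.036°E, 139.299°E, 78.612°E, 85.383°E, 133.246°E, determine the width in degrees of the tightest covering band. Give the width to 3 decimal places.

Sort the longitudes: +61.036°, +78.612°, +85.383°, +133.246°, +139.299°.
Eastward gaps between consecutive values (wrapping around): 17.576°, 6.771°, 47.863°, 6.053°, 281.737°.
Largest gap = 281.737° ⇒ minimal covering band is its complement: 360° − 281.737° = 78.263°.
Band runs from +61.036° eastward to +139.299°.

78.263°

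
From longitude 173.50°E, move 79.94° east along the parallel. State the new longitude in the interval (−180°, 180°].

106.56°W

Start at +173.50°; shift +79.94° → +253.44°.
+253.44° lies outside (−180°, 180°]; subtract 360° → -106.56°.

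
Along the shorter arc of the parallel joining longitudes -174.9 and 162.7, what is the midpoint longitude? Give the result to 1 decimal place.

+173.9°

Signed shortest Δλ from -174.9° to +162.7° is -22.4°.
Midpoint longitude = -174.9° + (-22.4°)/2 = -174.9° − 11.2° = -186.1°.
Normalise into (−180°, 180°]: +173.9°.
(The naïve average (-174.9 + +162.7)/2 = -6.1° is on the wrong side of the globe.)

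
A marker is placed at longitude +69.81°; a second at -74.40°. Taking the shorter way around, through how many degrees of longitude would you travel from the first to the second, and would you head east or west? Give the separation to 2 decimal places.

144.21° west

Raw difference: -74.40 − 69.81 = -144.21°.
Normalise into (−180°, 180°]: -144.21° stays -144.21°.
Negative ⇒ the second point lies to the west; separation 144.21°.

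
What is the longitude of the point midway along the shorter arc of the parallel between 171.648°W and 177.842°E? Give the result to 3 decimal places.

176.903°W

Signed shortest Δλ from -171.648° to +177.842° is -10.510°.
Midpoint longitude = -171.648° + (-10.510°)/2 = -171.648° − 5.255° = -176.903°.
(The naïve average (-171.648 + +177.842)/2 = 3.097° is on the wrong side of the globe.)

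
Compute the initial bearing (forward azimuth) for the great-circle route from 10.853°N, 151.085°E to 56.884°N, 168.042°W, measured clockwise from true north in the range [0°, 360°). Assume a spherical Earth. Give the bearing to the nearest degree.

26°

Δλ = -168.042 − 151.085 = -319.127°; wrapped into (−180°, 180°]: 40.873°.
θ = atan2( sin Δλ · cos φ₂ , cos φ₁ · sin φ₂ − sin φ₁ · cos φ₂ · cos Δλ )
  = atan2(0.35751, 0.74480) = 25.642° → normalised to [0°, 360°): 25.642°.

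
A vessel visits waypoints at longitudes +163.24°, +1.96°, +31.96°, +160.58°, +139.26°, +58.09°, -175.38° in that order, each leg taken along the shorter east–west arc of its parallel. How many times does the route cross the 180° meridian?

Leg 1: +163.24° → +1.96°, shortest Δλ = -161.28° (west) — does not cross 180°.
Leg 2: +1.96° → +31.96°, shortest Δλ = 30.0° (east) — does not cross 180°.
Leg 3: +31.96° → +160.58°, shortest Δλ = 128.62° (east) — does not cross 180°.
Leg 4: +160.58° → +139.26°, shortest Δλ = -21.32° (west) — does not cross 180°.
Leg 5: +139.26° → +58.09°, shortest Δλ = -81.17° (west) — does not cross 180°.
Leg 6: +58.09° → -175.38°, shortest Δλ = 126.53° (east) — crosses 180°.
Total crossings: 1.

1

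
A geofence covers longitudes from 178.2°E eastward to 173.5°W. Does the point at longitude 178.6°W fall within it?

Band width going east from +178.2° to -173.5°: ((-173.5 − 178.2) mod 360) = 8.3°.
Offset of -178.6° east of the west edge: ((-178.6 − 178.2) mod 360) = 3.2°.
3.2° ≤ 8.3° ⇒ inside.

Yes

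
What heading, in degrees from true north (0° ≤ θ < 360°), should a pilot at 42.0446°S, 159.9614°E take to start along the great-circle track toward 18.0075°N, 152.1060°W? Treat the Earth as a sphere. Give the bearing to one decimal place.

Δλ = -152.1060 − 159.9614 = -312.0674°; wrapped into (−180°, 180°]: 47.9326°.
θ = atan2( sin Δλ · cos φ₂ , cos φ₁ · sin φ₂ − sin φ₁ · cos φ₂ · cos Δλ )
  = atan2(0.70599, 0.65630) = 47.089° → normalised to [0°, 360°): 47.089°.

47.1°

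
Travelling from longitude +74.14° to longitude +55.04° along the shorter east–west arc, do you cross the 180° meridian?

No

Signed shortest Δλ = ((55.04 − 74.14 + 180) mod 360) − 180 = -19.1°.
Going west by 19.1° from +74.14° reaches +55.04° without touching 180°.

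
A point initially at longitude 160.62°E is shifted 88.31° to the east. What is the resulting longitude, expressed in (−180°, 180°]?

111.07°W

Start at +160.62°; shift +88.31° → +248.93°.
+248.93° lies outside (−180°, 180°]; subtract 360° → -111.07°.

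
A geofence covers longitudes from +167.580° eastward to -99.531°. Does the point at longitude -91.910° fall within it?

Band width going east from +167.580° to -99.531°: ((-99.531 − 167.580) mod 360) = 92.889°.
Offset of -91.910° east of the west edge: ((-91.910 − 167.580) mod 360) = 100.510°.
100.510° > 92.889° ⇒ outside.

No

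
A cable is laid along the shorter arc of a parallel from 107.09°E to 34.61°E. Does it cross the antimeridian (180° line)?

Signed shortest Δλ = ((34.61 − 107.09 + 180) mod 360) − 180 = -72.48°.
Going west by 72.48° from +107.09° reaches +34.61° without touching 180°.

No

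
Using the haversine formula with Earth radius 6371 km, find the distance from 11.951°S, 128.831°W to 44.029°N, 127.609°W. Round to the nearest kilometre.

6226 km

Δλ = -127.609 − -128.831 = 1.222°.
Δφ = 44.029 − -11.951 = 55.980°.
a = sin²(Δφ/2) + cos φ₁ · cos φ₂ · sin²(Δλ/2) = 0.220339.
c = 2·atan2(√a, √(1−a)) = 0.97723 rad → d = 6371·c ≈ 6225.92 km.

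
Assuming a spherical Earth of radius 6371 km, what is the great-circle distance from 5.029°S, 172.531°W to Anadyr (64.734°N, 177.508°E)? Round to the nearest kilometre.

7801 km

Δλ = 177.508 − -172.531 = 350.039°; wrapped into (−180°, 180°]: -9.961°.
Δφ = 64.734 − -5.029 = 69.763°.
a = sin²(Δφ/2) + cos φ₁ · cos φ₂ · sin²(Δλ/2) = 0.330253.
c = 2·atan2(√a, √(1−a)) = 1.22442 rad → d = 6371·c ≈ 7800.76 km.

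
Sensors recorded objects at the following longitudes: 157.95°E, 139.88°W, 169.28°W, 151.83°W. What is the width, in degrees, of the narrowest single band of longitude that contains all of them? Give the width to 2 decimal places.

Sort the longitudes: -169.28°, -151.83°, -139.88°, +157.95°.
Eastward gaps between consecutive values (wrapping around): 17.45°, 11.95°, 297.83°, 32.77°.
Largest gap = 297.83° ⇒ minimal covering band is its complement: 360° − 297.83° = 62.17°.
Band runs from +157.95° eastward to -139.88°, crossing the antimeridian.

62.17°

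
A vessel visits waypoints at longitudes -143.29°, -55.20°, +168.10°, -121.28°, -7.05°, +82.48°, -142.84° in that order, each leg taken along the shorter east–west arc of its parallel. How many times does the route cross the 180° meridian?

Leg 1: -143.29° → -55.20°, shortest Δλ = 88.09° (east) — does not cross 180°.
Leg 2: -55.20° → +168.10°, shortest Δλ = -136.7° (west) — crosses 180°.
Leg 3: +168.10° → -121.28°, shortest Δλ = 70.62° (east) — crosses 180°.
Leg 4: -121.28° → -7.05°, shortest Δλ = 114.23° (east) — does not cross 180°.
Leg 5: -7.05° → +82.48°, shortest Δλ = 89.53° (east) — does not cross 180°.
Leg 6: +82.48° → -142.84°, shortest Δλ = 134.68° (east) — crosses 180°.
Total crossings: 3.

3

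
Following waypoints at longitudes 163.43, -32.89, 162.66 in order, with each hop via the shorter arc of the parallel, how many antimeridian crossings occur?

Leg 1: +163.43° → -32.89°, shortest Δλ = 163.68° (east) — crosses 180°.
Leg 2: -32.89° → +162.66°, shortest Δλ = -164.45° (west) — crosses 180°.
Total crossings: 2.

2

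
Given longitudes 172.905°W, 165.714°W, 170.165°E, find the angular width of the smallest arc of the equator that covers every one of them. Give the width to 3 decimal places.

Sort the longitudes: -172.905°, -165.714°, +170.165°.
Eastward gaps between consecutive values (wrapping around): 7.191°, 335.879°, 16.930°.
Largest gap = 335.879° ⇒ minimal covering band is its complement: 360° − 335.879° = 24.121°.
Band runs from +170.165° eastward to -165.714°, crossing the antimeridian.

24.121°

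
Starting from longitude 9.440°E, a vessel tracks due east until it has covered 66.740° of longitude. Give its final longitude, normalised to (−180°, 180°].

76.180°E

Start at +9.440°; shift +66.740° → +76.180°.
+76.180° already lies in (−180°, 180°].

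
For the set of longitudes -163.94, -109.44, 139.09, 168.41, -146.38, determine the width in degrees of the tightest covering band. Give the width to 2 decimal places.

Sort the longitudes: -163.94°, -146.38°, -109.44°, +139.09°, +168.41°.
Eastward gaps between consecutive values (wrapping around): 17.56°, 36.94°, 248.53°, 29.32°, 27.65°.
Largest gap = 248.53° ⇒ minimal covering band is its complement: 360° − 248.53° = 111.47°.
Band runs from +139.09° eastward to -109.44°, crossing the antimeridian.

111.47°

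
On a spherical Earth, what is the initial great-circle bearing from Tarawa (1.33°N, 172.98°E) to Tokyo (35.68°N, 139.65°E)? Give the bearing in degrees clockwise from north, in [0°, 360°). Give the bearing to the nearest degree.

322°

Δλ = 139.65 − 172.98 = -33.33°.
θ = atan2( sin Δλ · cos φ₂ , cos φ₁ · sin φ₂ − sin φ₁ · cos φ₂ · cos Δλ )
  = atan2(-0.44632, 0.56735) = -38.191° → normalised to [0°, 360°): 321.809°.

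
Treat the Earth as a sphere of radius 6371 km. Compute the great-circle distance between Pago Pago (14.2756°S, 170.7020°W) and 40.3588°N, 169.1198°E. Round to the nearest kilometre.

6423 km

Δλ = 169.1198 − -170.7020 = 339.8218°; wrapped into (−180°, 180°]: -20.1782°.
Δφ = 40.3588 − -14.2756 = 54.6344°.
a = sin²(Δφ/2) + cos φ₁ · cos φ₂ · sin²(Δλ/2) = 0.233266.
c = 2·atan2(√a, √(1−a)) = 1.00810 rad → d = 6371·c ≈ 6422.62 km.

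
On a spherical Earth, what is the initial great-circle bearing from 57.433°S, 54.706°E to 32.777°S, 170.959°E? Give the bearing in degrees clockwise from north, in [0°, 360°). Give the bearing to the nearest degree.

Δλ = 170.959 − 54.706 = 116.253°.
θ = atan2( sin Δλ · cos φ₂ , cos φ₁ · sin φ₂ − sin φ₁ · cos φ₂ · cos Δλ )
  = atan2(0.75406, -0.60484) = 128.734° → normalised to [0°, 360°): 128.734°.

129°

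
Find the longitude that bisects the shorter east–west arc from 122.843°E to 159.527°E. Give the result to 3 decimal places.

Signed shortest Δλ from +122.843° to +159.527° is +36.684°.
Midpoint longitude = +122.843° + (+36.684°)/2 = +122.843° + 18.342° = +141.185°.

141.185°E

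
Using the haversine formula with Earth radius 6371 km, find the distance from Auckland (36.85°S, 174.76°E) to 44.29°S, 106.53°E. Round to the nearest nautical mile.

3054 nmi

Δλ = 106.53 − 174.76 = -68.23°.
Δφ = -44.29 − -36.85 = -7.44°.
a = sin²(Δφ/2) + cos φ₁ · cos φ₂ · sin²(Δλ/2) = 0.184389.
c = 2·atan2(√a, √(1−a)) = 0.88767 rad → d = 6371·c ≈ 5655.34 km ≈ 3053.64 nmi.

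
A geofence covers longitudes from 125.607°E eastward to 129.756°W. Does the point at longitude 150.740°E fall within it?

Band width going east from +125.607° to -129.756°: ((-129.756 − 125.607) mod 360) = 104.637°.
Offset of +150.740° east of the west edge: ((150.740 − 125.607) mod 360) = 25.133°.
25.133° ≤ 104.637° ⇒ inside.

Yes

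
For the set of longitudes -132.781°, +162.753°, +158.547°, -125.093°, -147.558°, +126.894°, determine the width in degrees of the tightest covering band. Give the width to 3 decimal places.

Sort the longitudes: -147.558°, -132.781°, -125.093°, +126.894°, +158.547°, +162.753°.
Eastward gaps between consecutive values (wrapping around): 14.777°, 7.688°, 251.987°, 31.653°, 4.206°, 49.689°.
Largest gap = 251.987° ⇒ minimal covering band is its complement: 360° − 251.987° = 108.013°.
Band runs from +126.894° eastward to -125.093°, crossing the antimeridian.

108.013°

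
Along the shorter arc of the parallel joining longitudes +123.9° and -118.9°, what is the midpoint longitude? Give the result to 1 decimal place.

-177.5°

Signed shortest Δλ from +123.9° to -118.9° is +117.2°.
Midpoint longitude = +123.9° + (+117.2°)/2 = +123.9° + 58.6° = +182.5°.
Normalise into (−180°, 180°]: -177.5°.
(The naïve average (+123.9 + -118.9)/2 = 2.5° is on the wrong side of the globe.)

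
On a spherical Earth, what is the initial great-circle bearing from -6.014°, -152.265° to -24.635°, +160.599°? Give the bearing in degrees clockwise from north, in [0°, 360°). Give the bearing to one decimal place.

242.3°

Δλ = 160.599 − -152.265 = 312.864°; wrapped into (−180°, 180°]: -47.136°.
θ = atan2( sin Δλ · cos φ₂ , cos φ₁ · sin φ₂ − sin φ₁ · cos φ₂ · cos Δλ )
  = atan2(-0.66626, -0.34976) = -117.698° → normalised to [0°, 360°): 242.302°.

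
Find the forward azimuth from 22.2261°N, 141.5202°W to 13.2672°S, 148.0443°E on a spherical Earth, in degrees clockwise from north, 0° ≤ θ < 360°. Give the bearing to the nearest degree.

Δλ = 148.0443 − -141.5202 = 289.5645°; wrapped into (−180°, 180°]: -70.4355°.
θ = atan2( sin Δλ · cos φ₂ , cos φ₁ · sin φ₂ − sin φ₁ · cos φ₂ · cos Δλ )
  = atan2(-0.91712, -0.33573) = -110.106° → normalised to [0°, 360°): 249.894°.

250°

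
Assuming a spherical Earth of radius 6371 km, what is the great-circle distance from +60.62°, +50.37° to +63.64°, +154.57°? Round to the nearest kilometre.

Δλ = 154.57 − 50.37 = 104.20°.
Δφ = 63.64 − 60.62 = 3.02°.
a = sin²(Δφ/2) + cos φ₁ · cos φ₂ · sin²(Δλ/2) = 0.136328.
c = 2·atan2(√a, √(1−a)) = 0.75635 rad → d = 6371·c ≈ 4818.72 km.

4819 km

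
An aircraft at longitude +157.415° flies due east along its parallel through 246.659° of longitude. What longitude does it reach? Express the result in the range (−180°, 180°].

+44.074°

Start at +157.415°; shift +246.659° → +404.074°.
+404.074° lies outside (−180°, 180°]; subtract 360° → +44.074°.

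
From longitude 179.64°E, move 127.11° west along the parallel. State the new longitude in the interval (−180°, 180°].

52.53°E

Start at +179.64°; shift −127.11° → +52.53°.
+52.53° already lies in (−180°, 180°].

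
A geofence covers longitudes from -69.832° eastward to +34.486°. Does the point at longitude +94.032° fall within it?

No

Band width going east from -69.832° to +34.486°: ((34.486 − -69.832) mod 360) = 104.318°.
Offset of +94.032° east of the west edge: ((94.032 − -69.832) mod 360) = 163.864°.
163.864° > 104.318° ⇒ outside.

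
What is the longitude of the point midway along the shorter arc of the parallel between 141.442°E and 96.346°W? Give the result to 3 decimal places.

Signed shortest Δλ from +141.442° to -96.346° is +122.212°.
Midpoint longitude = +141.442° + (+122.212°)/2 = +141.442° + 61.106° = +202.548°.
Normalise into (−180°, 180°]: -157.452°.
(The naïve average (+141.442 + -96.346)/2 = 22.548° is on the wrong side of the globe.)

157.452°W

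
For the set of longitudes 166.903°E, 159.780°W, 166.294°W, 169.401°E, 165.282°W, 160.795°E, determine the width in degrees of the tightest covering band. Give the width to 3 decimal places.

Sort the longitudes: -166.294°, -165.282°, -159.780°, +160.795°, +166.903°, +169.401°.
Eastward gaps between consecutive values (wrapping around): 1.012°, 5.502°, 320.575°, 6.108°, 2.498°, 24.305°.
Largest gap = 320.575° ⇒ minimal covering band is its complement: 360° − 320.575° = 39.425°.
Band runs from +160.795° eastward to -159.780°, crossing the antimeridian.

39.425°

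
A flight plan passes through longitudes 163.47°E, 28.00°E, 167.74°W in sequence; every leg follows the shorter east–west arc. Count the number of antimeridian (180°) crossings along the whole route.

1

Leg 1: +163.47° → +28.00°, shortest Δλ = -135.47° (west) — does not cross 180°.
Leg 2: +28.00° → -167.74°, shortest Δλ = 164.26° (east) — crosses 180°.
Total crossings: 1.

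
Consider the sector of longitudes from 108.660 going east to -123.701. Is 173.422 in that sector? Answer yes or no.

Band width going east from +108.660° to -123.701°: ((-123.701 − 108.660) mod 360) = 127.639°.
Offset of +173.422° east of the west edge: ((173.422 − 108.660) mod 360) = 64.762°.
64.762° ≤ 127.639° ⇒ inside.

Yes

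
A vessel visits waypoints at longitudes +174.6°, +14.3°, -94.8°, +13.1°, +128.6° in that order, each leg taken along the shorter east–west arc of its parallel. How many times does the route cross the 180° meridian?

Leg 1: +174.6° → +14.3°, shortest Δλ = -160.3° (west) — does not cross 180°.
Leg 2: +14.3° → -94.8°, shortest Δλ = -109.1° (west) — does not cross 180°.
Leg 3: -94.8° → +13.1°, shortest Δλ = 107.9° (east) — does not cross 180°.
Leg 4: +13.1° → +128.6°, shortest Δλ = 115.5° (east) — does not cross 180°.
Total crossings: 0.

0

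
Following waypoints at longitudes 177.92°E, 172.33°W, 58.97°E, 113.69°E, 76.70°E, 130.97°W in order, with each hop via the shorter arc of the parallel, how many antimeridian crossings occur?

3

Leg 1: +177.92° → -172.33°, shortest Δλ = 9.75° (east) — crosses 180°.
Leg 2: -172.33° → +58.97°, shortest Δλ = -128.7° (west) — crosses 180°.
Leg 3: +58.97° → +113.69°, shortest Δλ = 54.72° (east) — does not cross 180°.
Leg 4: +113.69° → +76.70°, shortest Δλ = -36.99° (west) — does not cross 180°.
Leg 5: +76.70° → -130.97°, shortest Δλ = 152.33° (east) — crosses 180°.
Total crossings: 3.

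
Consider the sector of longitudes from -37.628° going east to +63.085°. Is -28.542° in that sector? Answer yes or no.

Yes

Band width going east from -37.628° to +63.085°: ((63.085 − -37.628) mod 360) = 100.713°.
Offset of -28.542° east of the west edge: ((-28.542 − -37.628) mod 360) = 9.086°.
9.086° ≤ 100.713° ⇒ inside.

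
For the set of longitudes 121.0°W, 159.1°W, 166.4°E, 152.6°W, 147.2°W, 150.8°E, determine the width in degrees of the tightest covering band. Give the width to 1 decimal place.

88.2°

Sort the longitudes: -159.1°, -152.6°, -147.2°, -121.0°, +150.8°, +166.4°.
Eastward gaps between consecutive values (wrapping around): 6.5°, 5.4°, 26.2°, 271.8°, 15.6°, 34.5°.
Largest gap = 271.8° ⇒ minimal covering band is its complement: 360° − 271.8° = 88.2°.
Band runs from +150.8° eastward to -121.0°, crossing the antimeridian.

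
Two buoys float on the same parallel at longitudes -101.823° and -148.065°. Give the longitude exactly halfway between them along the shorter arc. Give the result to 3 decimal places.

Signed shortest Δλ from -101.823° to -148.065° is -46.242°.
Midpoint longitude = -101.823° + (-46.242°)/2 = -101.823° − 23.121° = -124.944°.

-124.944°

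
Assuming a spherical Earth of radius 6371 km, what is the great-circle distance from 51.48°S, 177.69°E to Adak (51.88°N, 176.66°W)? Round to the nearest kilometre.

Δλ = -176.66 − 177.69 = -354.35°; wrapped into (−180°, 180°]: 5.65°.
Δφ = 51.88 − -51.48 = 103.36°.
a = sin²(Δφ/2) + cos φ₁ · cos φ₂ · sin²(Δλ/2) = 0.616468.
c = 2·atan2(√a, √(1−a)) = 1.80589 rad → d = 6371·c ≈ 11505.34 km.

11505 km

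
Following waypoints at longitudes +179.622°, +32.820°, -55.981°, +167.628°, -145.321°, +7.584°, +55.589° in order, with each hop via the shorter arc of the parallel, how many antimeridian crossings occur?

Leg 1: +179.622° → +32.820°, shortest Δλ = -146.802° (west) — does not cross 180°.
Leg 2: +32.820° → -55.981°, shortest Δλ = -88.801° (west) — does not cross 180°.
Leg 3: -55.981° → +167.628°, shortest Δλ = -136.391° (west) — crosses 180°.
Leg 4: +167.628° → -145.321°, shortest Δλ = 47.051° (east) — crosses 180°.
Leg 5: -145.321° → +7.584°, shortest Δλ = 152.905° (east) — does not cross 180°.
Leg 6: +7.584° → +55.589°, shortest Δλ = 48.005° (east) — does not cross 180°.
Total crossings: 2.

2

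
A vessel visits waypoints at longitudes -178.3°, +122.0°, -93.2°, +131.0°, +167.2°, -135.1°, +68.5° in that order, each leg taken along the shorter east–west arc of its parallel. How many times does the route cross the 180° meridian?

5

Leg 1: -178.3° → +122.0°, shortest Δλ = -59.7° (west) — crosses 180°.
Leg 2: +122.0° → -93.2°, shortest Δλ = 144.8° (east) — crosses 180°.
Leg 3: -93.2° → +131.0°, shortest Δλ = -135.8° (west) — crosses 180°.
Leg 4: +131.0° → +167.2°, shortest Δλ = 36.2° (east) — does not cross 180°.
Leg 5: +167.2° → -135.1°, shortest Δλ = 57.7° (east) — crosses 180°.
Leg 6: -135.1° → +68.5°, shortest Δλ = -156.4° (west) — crosses 180°.
Total crossings: 5.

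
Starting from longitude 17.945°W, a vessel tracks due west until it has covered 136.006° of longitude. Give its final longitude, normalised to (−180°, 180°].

153.951°W

Start at -17.945°; shift −136.006° → -153.951°.
-153.951° already lies in (−180°, 180°].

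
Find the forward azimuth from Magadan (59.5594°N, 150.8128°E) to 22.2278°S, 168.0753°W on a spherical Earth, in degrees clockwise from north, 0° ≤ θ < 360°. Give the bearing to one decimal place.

Δλ = -168.0753 − 150.8128 = -318.8881°; wrapped into (−180°, 180°]: 41.1119°.
θ = atan2( sin Δλ · cos φ₂ , cos φ₁ · sin φ₂ − sin φ₁ · cos φ₂ · cos Δλ )
  = atan2(0.60867, -0.79296) = 142.490° → normalised to [0°, 360°): 142.490°.

142.5°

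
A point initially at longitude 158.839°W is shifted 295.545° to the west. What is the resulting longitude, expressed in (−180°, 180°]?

94.384°W

Start at -158.839°; shift −295.545° → -454.384°.
-454.384° lies outside (−180°, 180°]; add 360° → -94.384°.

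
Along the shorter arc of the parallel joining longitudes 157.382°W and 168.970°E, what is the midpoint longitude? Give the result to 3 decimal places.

Signed shortest Δλ from -157.382° to +168.970° is -33.648°.
Midpoint longitude = -157.382° + (-33.648°)/2 = -157.382° − 16.824° = -174.206°.
(The naïve average (-157.382 + +168.970)/2 = 5.794° is on the wrong side of the globe.)

174.206°W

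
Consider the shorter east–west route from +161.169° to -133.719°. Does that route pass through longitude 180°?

Yes

Naïve |-133.719 − 161.169| = 294.888° > 180°, so the shorter arc goes the other way round — across 180°.
Signed shortest Δλ = ((-133.719 − 161.169 + 180) mod 360) − 180 = 65.112°.
Going east by 65.112° from +161.169° passes through 180° before reaching -133.719°.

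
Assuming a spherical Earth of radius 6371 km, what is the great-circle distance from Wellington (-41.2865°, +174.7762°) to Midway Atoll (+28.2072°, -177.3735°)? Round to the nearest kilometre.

7770 km

Δλ = -177.3735 − 174.7762 = -352.1497°; wrapped into (−180°, 180°]: 7.8503°.
Δφ = 28.2072 − -41.2865 = 69.4937°.
a = sin²(Δφ/2) + cos φ₁ · cos φ₂ · sin²(Δλ/2) = 0.327948.
c = 2·atan2(√a, √(1−a)) = 1.21951 rad → d = 6371·c ≈ 7769.51 km.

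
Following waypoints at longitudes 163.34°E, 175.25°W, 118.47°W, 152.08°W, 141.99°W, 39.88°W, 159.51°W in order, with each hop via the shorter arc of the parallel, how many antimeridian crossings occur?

1

Leg 1: +163.34° → -175.25°, shortest Δλ = 21.41° (east) — crosses 180°.
Leg 2: -175.25° → -118.47°, shortest Δλ = 56.78° (east) — does not cross 180°.
Leg 3: -118.47° → -152.08°, shortest Δλ = -33.61° (west) — does not cross 180°.
Leg 4: -152.08° → -141.99°, shortest Δλ = 10.09° (east) — does not cross 180°.
Leg 5: -141.99° → -39.88°, shortest Δλ = 102.11° (east) — does not cross 180°.
Leg 6: -39.88° → -159.51°, shortest Δλ = -119.63° (west) — does not cross 180°.
Total crossings: 1.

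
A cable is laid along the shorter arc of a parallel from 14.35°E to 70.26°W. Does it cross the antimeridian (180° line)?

No

Signed shortest Δλ = ((-70.26 − 14.35 + 180) mod 360) − 180 = -84.61°.
Going west by 84.61° from +14.35° reaches -70.26° without touching 180°.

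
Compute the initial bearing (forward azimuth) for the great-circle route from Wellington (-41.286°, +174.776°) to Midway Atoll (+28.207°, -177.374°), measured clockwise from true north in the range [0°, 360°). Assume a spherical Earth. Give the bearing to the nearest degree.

7°

Δλ = -177.374 − 174.776 = -352.150°; wrapped into (−180°, 180°]: 7.850°.
θ = atan2( sin Δλ · cos φ₂ , cos φ₁ · sin φ₂ − sin φ₁ · cos φ₂ · cos Δλ )
  = atan2(0.12036, 0.93118) = 7.365° → normalised to [0°, 360°): 7.365°.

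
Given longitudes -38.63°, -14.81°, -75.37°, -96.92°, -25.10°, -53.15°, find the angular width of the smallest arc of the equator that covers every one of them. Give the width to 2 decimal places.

Sort the longitudes: -96.92°, -75.37°, -53.15°, -38.63°, -25.10°, -14.81°.
Eastward gaps between consecutive values (wrapping around): 21.55°, 22.22°, 14.52°, 13.53°, 10.29°, 277.89°.
Largest gap = 277.89° ⇒ minimal covering band is its complement: 360° − 277.89° = 82.11°.
Band runs from -96.92° eastward to -14.81°.

82.11°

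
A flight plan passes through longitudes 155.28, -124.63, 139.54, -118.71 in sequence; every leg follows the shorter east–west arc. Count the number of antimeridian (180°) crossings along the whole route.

3

Leg 1: +155.28° → -124.63°, shortest Δλ = 80.09° (east) — crosses 180°.
Leg 2: -124.63° → +139.54°, shortest Δλ = -95.83° (west) — crosses 180°.
Leg 3: +139.54° → -118.71°, shortest Δλ = 101.75° (east) — crosses 180°.
Total crossings: 3.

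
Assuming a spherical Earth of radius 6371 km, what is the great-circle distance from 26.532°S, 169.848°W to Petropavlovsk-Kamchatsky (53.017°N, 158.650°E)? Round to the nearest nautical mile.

5052 nmi

Δλ = 158.650 − -169.848 = 328.498°; wrapped into (−180°, 180°]: -31.502°.
Δφ = 53.017 − -26.532 = 79.549°.
a = sin²(Δφ/2) + cos φ₁ · cos φ₂ · sin²(Δλ/2) = 0.448964.
c = 2·atan2(√a, √(1−a)) = 1.46855 rad → d = 6371·c ≈ 9356.11 km ≈ 5051.89 nmi.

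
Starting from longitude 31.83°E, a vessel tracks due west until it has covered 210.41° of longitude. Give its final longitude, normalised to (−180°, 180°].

178.58°W

Start at +31.83°; shift −210.41° → -178.58°.
-178.58° already lies in (−180°, 180°].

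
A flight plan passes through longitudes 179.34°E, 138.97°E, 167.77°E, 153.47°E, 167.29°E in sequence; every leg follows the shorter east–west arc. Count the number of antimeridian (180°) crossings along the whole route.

Leg 1: +179.34° → +138.97°, shortest Δλ = -40.37° (west) — does not cross 180°.
Leg 2: +138.97° → +167.77°, shortest Δλ = 28.8° (east) — does not cross 180°.
Leg 3: +167.77° → +153.47°, shortest Δλ = -14.3° (west) — does not cross 180°.
Leg 4: +153.47° → +167.29°, shortest Δλ = 13.82° (east) — does not cross 180°.
Total crossings: 0.

0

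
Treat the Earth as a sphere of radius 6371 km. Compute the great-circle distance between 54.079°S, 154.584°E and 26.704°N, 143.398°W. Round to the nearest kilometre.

10761 km

Δλ = -143.398 − 154.584 = -297.982°; wrapped into (−180°, 180°]: 62.018°.
Δφ = 26.704 − -54.079 = 80.783°.
a = sin²(Δφ/2) + cos φ₁ · cos φ₂ · sin²(Δλ/2) = 0.559009.
c = 2·atan2(√a, √(1−a)) = 1.68909 rad → d = 6371·c ≈ 10761.20 km.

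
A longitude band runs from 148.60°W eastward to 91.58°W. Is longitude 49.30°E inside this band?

Band width going east from -148.60° to -91.58°: ((-91.58 − -148.60) mod 360) = 57.02°.
Offset of +49.30° east of the west edge: ((49.30 − -148.60) mod 360) = 197.90°.
197.90° > 57.02° ⇒ outside.

No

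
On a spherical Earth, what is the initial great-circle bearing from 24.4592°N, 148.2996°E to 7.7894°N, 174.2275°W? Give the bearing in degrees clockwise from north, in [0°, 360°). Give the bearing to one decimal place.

108.5°

Δλ = -174.2275 − 148.2996 = -322.5271°; wrapped into (−180°, 180°]: 37.4729°.
θ = atan2( sin Δλ · cos φ₂ , cos φ₁ · sin φ₂ − sin φ₁ · cos φ₂ · cos Δλ )
  = atan2(0.60277, -0.20220) = 108.544° → normalised to [0°, 360°): 108.544°.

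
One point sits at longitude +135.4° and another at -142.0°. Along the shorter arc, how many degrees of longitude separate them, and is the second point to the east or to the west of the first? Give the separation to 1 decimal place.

82.6° east

Raw difference: -142.0 − 135.4 = -277.4°.
Normalise into (−180°, 180°]: -277.4° + 360° = 82.6°.
Positive ⇒ the second point lies to the east; separation 82.6°.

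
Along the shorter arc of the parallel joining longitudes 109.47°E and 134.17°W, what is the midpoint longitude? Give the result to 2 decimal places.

167.65°E

Signed shortest Δλ from +109.47° to -134.17° is +116.36°.
Midpoint longitude = +109.47° + (+116.36°)/2 = +109.47° + 58.18° = +167.65°.
(The naïve average (+109.47 + -134.17)/2 = -12.35° is on the wrong side of the globe.)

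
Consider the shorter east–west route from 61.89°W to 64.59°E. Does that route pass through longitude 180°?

Signed shortest Δλ = ((64.59 − -61.89 + 180) mod 360) − 180 = 126.48°.
Going east by 126.48° from -61.89° reaches +64.59° without touching 180°.

No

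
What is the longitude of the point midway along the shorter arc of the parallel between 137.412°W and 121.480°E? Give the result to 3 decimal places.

172.034°E

Signed shortest Δλ from -137.412° to +121.480° is -101.108°.
Midpoint longitude = -137.412° + (-101.108°)/2 = -137.412° − 50.554° = -187.966°.
Normalise into (−180°, 180°]: +172.034°.
(The naïve average (-137.412 + +121.480)/2 = -7.966° is on the wrong side of the globe.)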